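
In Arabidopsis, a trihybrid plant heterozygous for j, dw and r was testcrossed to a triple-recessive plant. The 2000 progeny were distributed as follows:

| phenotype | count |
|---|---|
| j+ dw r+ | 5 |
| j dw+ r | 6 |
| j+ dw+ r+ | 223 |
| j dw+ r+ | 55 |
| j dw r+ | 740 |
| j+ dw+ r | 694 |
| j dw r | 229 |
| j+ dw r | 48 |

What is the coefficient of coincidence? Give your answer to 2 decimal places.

The two most frequent reciprocal classes, j dw r+ and j+ dw+ r, are the parental types, so the F1 was j dw r+ / j+ dw+ r.
The two rarest classes, j+ dw r+ and j dw+ r, are the double crossovers. Comparing them with the parentals, only the j allele has switched, so j is the middle locus and the order is r – j – dw.
r–j: (452 + 11)/2000 = 0.2315; j–dw: (103 + 11)/2000 = 0.0570.
Expected DCO frequency = 0.2315 × 0.0570 ≈ 0.01320; observed = 11/2000 ≈ 0.00550.
Coefficient of coincidence = 0.00550/0.01320 ≈ 0.42.

0.42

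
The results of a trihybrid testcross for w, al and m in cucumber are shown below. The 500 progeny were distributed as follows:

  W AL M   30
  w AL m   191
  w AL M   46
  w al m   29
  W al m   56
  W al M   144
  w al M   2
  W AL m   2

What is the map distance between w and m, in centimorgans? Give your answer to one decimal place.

The two most frequent reciprocal classes, w AL m and W al M, are the parental types, so the F1 was w AL m / W al M.
The two rarest classes, W AL m and w al M, are the double crossovers. Comparing them with the parentals, only the w allele has switched, so w is the middle locus and the order is al – w – m.
Crossovers in the w–m interval produce the single-crossover classes w AL M and W al m (46 + 56 = 102) plus the double crossovers (4).
RF(w–m) = (102 + 4) / 500 = 106/500 = 0.2120 → 21.2 centimorgans.

21.2 centimorgans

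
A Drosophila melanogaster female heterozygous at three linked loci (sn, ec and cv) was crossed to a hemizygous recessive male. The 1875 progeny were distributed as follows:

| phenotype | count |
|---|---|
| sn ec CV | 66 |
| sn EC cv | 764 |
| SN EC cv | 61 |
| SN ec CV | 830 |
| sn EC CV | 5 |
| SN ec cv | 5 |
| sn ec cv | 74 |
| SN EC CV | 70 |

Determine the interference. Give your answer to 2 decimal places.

The two most frequent reciprocal classes, SN ec CV and sn EC cv, are the parental types, so the F1 was SN ec CV / sn EC cv.
The two rarest classes, SN ec cv and sn EC CV, are the double crossovers. Comparing them with the parentals, only the cv allele has switched, so cv is the middle locus and the order is ec – cv – sn.
ec–cv: (144 + 10)/1875 = 0.0821; cv–sn: (127 + 10)/1875 = 0.0731.
Expected DCO frequency = 0.0821 × 0.0731 ≈ 0.00600; observed = 10/1875 ≈ 0.00533.
Coefficient of coincidence = 0.00533/0.00600 ≈ 0.89; interference = 1 − 0.89 = 0.11.

0.11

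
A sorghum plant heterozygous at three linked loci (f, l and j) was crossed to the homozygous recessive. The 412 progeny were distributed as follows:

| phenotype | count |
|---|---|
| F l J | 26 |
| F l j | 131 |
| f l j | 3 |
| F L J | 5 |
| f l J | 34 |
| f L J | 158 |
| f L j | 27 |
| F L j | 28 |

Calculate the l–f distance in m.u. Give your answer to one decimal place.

The two most frequent reciprocal classes, f L J and F l j, are the parental types, so the F1 was f L J / F l j.
The two rarest classes, F L J and f l j, are the double crossovers. Comparing them with the parentals, only the f allele has switched, so f is the middle locus and the order is l – f – j.
Crossovers in the l–f interval produce the single-crossover classes f l J and F L j (34 + 28 = 62) plus the double crossovers (8).
RF(l–f) = (62 + 8) / 412 = 70/412 = 0.1699 → 17.0 m.u.

17.0 m.u.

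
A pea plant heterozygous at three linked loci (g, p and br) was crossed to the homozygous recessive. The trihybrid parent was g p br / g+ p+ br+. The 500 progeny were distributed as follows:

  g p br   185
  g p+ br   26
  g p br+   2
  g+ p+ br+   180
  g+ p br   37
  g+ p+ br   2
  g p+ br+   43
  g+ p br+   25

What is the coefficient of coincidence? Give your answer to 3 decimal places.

The two rarest classes, g p br+ and g+ p+ br, are the double crossovers. Comparing them with the parentals, only the br allele has switched, so br is the middle locus and the order is g – br – p.
g–br: (80 + 4)/500 = 0.1680; br–p: (51 + 4)/500 = 0.1100.
Expected DCO frequency = 0.1680 × 0.1100 ≈ 0.01848; observed = 4/500 ≈ 0.00800.
Coefficient of coincidence = 0.00800/0.01848 ≈ 0.433.

0.433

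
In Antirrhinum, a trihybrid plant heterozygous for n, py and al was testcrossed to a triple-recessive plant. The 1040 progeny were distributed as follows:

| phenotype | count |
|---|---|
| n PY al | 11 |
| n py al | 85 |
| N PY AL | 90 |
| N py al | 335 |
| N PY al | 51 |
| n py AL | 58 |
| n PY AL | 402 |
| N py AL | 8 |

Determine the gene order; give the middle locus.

The two most frequent reciprocal classes, N py al and n PY AL, are the parental types, so the F1 was N py al / n PY AL.
The two rarest classes, N py AL and n PY al, are the double crossovers. Comparing them with the parentals, only the al allele has switched, so al is the middle locus and the order is n – al – py.

al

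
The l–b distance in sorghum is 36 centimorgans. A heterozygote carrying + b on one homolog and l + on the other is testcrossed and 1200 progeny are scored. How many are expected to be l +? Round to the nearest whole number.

384

A map distance of 36 centimorgans corresponds to a recombination frequency of 0.360.
The F1 is + b / l +, so l + is a parental gamete class with expected frequency (1 − r)/2 = 0.640/2 = 0.3200.
Expected number = 0.3200 × 1200 = 384.00 ≈ 384.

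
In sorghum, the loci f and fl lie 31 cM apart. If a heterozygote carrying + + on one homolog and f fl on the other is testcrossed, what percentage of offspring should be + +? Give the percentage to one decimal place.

34.5%

A map distance of 31 cM corresponds to a recombination frequency of 0.310.
The F1 is + + / f fl, so + + is a parental gamete class with expected frequency (1 − r)/2 = 0.690/2 = 0.3450.
That is 0.3450 = 34.5% of the progeny.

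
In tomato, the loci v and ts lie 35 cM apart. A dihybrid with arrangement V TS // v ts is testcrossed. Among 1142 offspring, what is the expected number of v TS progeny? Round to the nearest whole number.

A map distance of 35 cM corresponds to a recombination frequency of 0.350.
The F1 is V TS / v ts, so v TS is a recombinant gamete class with expected frequency r/2 = 0.350/2 = 0.1750.
Expected number = 0.1750 × 1142 = 199.85 ≈ 200.

200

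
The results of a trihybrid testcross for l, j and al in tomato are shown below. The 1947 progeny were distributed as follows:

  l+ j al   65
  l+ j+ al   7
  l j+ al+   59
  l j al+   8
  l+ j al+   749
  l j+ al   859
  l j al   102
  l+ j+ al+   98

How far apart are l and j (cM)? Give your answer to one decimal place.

The two most frequent reciprocal classes, l j+ al and l+ j al+, are the parental types, so the F1 was l j+ al / l+ j al+.
The two rarest classes, l+ j+ al and l j al+, are the double crossovers. Comparing them with the parentals, only the l allele has switched, so l is the middle locus and the order is j – l – al.
Crossovers in the j–l interval produce the single-crossover classes l j al and l+ j+ al+ (102 + 98 = 200) plus the double crossovers (15).
RF(j–l) = (200 + 15) / 1947 = 215/1947 = 0.1104 → 11.0 cM.

11.0 cM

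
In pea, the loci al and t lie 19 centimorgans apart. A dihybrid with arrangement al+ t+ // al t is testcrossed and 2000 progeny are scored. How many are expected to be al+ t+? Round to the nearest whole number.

A map distance of 19 centimorgans corresponds to a recombination frequency of 0.190.
The F1 is al+ t+ / al t, so al+ t+ is a parental gamete class with expected frequency (1 − r)/2 = 0.810/2 = 0.4050.
Expected number = 0.4050 × 2000 = 810.00 ≈ 810.

810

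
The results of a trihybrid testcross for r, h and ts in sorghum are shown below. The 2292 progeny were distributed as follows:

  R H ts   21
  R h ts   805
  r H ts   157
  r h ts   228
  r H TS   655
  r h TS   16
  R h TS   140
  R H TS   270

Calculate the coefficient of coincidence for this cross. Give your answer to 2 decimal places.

The two most frequent reciprocal classes, r H TS and R h ts, are the parental types, so the F1 was r H TS / R h ts.
The two rarest classes, r h TS and R H ts, are the double crossovers. Comparing them with the parentals, only the h allele has switched, so h is the middle locus and the order is r – h – ts.
r–h: (498 + 37)/2292 = 0.2334; h–ts: (297 + 37)/2292 = 0.1457.
Expected DCO frequency = 0.2334 × 0.1457 ≈ 0.03401; observed = 37/2292 ≈ 0.01614.
Coefficient of coincidence = 0.01614/0.03401 ≈ 0.47.

0.47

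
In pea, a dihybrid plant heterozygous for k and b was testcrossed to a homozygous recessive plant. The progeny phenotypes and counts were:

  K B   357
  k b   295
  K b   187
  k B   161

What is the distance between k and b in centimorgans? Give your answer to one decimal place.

34.8 centimorgans

The two most frequent classes, K B (357) and k b (295), are the parental types, so the F1 was K B / k b.
The recombinant classes are K b and k B: 187 + 161 = 348.
Recombination frequency = 348/1000 = 0.3480 ≈ 34.8%, i.e. 34.8 centimorgans.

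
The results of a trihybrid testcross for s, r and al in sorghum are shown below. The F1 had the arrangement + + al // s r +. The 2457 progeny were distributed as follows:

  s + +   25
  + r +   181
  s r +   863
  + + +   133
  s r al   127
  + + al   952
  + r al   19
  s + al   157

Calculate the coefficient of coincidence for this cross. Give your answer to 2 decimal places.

0.93

The two rarest classes, + r al and s + +, are the double crossovers. Comparing them with the parentals, only the r allele has switched, so r is the middle locus and the order is al – r – s.
al–r: (260 + 44)/2457 = 0.1237; r–s: (338 + 44)/2457 = 0.1555.
Expected DCO frequency = 0.1237 × 0.1555 ≈ 0.01924; observed = 44/2457 ≈ 0.01791.
Coefficient of coincidence = 0.01791/0.01924 ≈ 0.93.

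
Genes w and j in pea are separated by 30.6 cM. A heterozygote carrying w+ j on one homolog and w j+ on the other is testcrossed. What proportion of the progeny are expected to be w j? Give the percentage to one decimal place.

A map distance of 30.6 cM corresponds to a recombination frequency of 0.306.
The F1 is w+ j / w j+, so w j is a recombinant gamete class with expected frequency r/2 = 0.306/2 = 0.1530.
That is 0.1530 = 15.3% of the progeny.

15.3%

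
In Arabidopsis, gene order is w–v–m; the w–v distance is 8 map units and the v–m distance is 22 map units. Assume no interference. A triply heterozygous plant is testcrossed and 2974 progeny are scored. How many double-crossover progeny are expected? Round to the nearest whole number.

Map distances give recombination frequencies of 0.080 and 0.220 for the two intervals.
With no interference, expected double-crossover frequency = 0.080 × 0.220 = 0.01760.
Expected number = 0.01760 × 2974 = 52.34 ≈ 52.

52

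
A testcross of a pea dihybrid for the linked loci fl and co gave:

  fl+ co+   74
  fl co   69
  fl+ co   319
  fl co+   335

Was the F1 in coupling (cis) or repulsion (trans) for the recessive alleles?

trans

The two most frequent classes are fl+ co (319) and fl co+ (335); these are the parental (non-recombinant) types.
So the F1 carried fl+ co on one chromosome and fl co+ on the other — the recessive alleles are on opposite chromosomes (trans / repulsion).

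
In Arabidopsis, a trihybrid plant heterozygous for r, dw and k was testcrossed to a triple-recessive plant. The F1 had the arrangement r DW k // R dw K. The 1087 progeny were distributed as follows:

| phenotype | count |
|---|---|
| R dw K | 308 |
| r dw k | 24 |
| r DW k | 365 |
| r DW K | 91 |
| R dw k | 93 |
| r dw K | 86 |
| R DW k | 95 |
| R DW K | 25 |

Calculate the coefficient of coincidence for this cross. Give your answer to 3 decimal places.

0.994

The two rarest classes, r dw k and R DW K, are the double crossovers. Comparing them with the parentals, only the dw allele has switched, so dw is the middle locus and the order is r – dw – k.
r–dw: (181 + 49)/1087 = 0.2116; dw–k: (184 + 49)/1087 = 0.2144.
Expected DCO frequency = 0.2116 × 0.2144 ≈ 0.04537; observed = 49/1087 ≈ 0.04508.
Coefficient of coincidence = 0.04508/0.04537 ≈ 0.994.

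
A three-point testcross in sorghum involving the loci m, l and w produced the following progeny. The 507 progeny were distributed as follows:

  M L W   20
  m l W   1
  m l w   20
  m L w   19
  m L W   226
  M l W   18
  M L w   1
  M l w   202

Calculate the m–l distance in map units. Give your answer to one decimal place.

The two most frequent reciprocal classes, M l w and m L W, are the parental types, so the F1 was M l w / m L W.
The two rarest classes, M L w and m l W, are the double crossovers. Comparing them with the parentals, only the l allele has switched, so l is the middle locus and the order is w – l – m.
Crossovers in the l–m interval produce the single-crossover classes m l w and M L W (20 + 20 = 40) plus the double crossovers (2).
RF(l–m) = (40 + 2) / 507 = 42/507 = 0.0828 → 8.3 map units.

8.3 map units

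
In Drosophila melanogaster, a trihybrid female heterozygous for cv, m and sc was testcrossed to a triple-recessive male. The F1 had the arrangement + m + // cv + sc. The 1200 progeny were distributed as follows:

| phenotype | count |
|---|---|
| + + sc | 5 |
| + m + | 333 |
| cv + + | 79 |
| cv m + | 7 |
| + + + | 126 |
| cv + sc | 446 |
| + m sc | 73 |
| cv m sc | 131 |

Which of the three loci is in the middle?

cv

The two rarest classes, cv m + and + + sc, are the double crossovers. Comparing them with the parentals, only the cv allele has switched, so cv is the middle locus and the order is sc – cv – m.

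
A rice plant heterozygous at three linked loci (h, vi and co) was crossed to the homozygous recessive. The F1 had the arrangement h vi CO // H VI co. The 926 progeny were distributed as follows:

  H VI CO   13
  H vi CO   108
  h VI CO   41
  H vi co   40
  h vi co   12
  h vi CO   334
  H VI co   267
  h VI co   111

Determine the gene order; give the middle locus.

co

The two rarest classes, h vi co and H VI CO, are the double crossovers. Comparing them with the parentals, only the co allele has switched, so co is the middle locus and the order is h – co – vi.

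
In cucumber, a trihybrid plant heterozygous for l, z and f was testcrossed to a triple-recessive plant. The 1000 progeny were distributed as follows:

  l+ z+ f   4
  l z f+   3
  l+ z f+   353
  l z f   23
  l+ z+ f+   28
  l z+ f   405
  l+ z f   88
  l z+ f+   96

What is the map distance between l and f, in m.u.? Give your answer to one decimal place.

The two most frequent reciprocal classes, l z+ f and l+ z f+, are the parental types, so the F1 was l z+ f / l+ z f+.
The two rarest classes, l+ z+ f and l z f+, are the double crossovers. Comparing them with the parentals, only the l allele has switched, so l is the middle locus and the order is z – l – f.
Crossovers in the l–f interval produce the single-crossover classes l z+ f+ and l+ z f (96 + 88 = 184) plus the double crossovers (7).
RF(l–f) = (184 + 7) / 1000 = 191/1000 = 0.1910 → 19.1 m.u.

19.1 m.u.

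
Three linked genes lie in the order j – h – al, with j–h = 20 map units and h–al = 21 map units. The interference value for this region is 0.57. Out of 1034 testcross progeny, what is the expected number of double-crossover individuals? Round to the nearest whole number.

19

Map distances give recombination frequencies of 0.200 and 0.210 for the two intervals.
With interference 0.57 (so coincidence = 0.43), expected double-crossover frequency = 0.200 × 0.210 × 0.43 = 0.01806.
Expected number = 0.01806 × 1034 = 18.67 ≈ 19.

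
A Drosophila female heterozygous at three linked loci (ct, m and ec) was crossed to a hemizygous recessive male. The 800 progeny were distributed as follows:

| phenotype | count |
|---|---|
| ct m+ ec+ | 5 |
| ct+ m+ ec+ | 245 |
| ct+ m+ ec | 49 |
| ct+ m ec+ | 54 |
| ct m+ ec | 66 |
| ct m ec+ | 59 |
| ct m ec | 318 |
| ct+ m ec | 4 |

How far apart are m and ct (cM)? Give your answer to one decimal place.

16.1 cM

The two most frequent reciprocal classes, ct+ m+ ec+ and ct m ec, are the parental types, so the F1 was ct+ m+ ec+ / ct m ec.
The two rarest classes, ct m+ ec+ and ct+ m ec, are the double crossovers. Comparing them with the parentals, only the ct allele has switched, so ct is the middle locus and the order is ec – ct – m.
Crossovers in the ct–m interval produce the single-crossover classes ct+ m ec+ and ct m+ ec (54 + 66 = 120) plus the double crossovers (9).
RF(ct–m) = (120 + 9) / 800 = 129/800 = 0.1613 → 16.1 cM.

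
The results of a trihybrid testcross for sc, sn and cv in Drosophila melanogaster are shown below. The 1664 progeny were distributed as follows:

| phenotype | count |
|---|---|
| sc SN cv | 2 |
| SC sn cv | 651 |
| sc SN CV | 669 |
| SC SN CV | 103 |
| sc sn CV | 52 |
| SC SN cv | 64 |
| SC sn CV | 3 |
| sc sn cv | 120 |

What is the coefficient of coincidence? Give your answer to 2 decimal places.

The two most frequent reciprocal classes, SC sn cv and sc SN CV, are the parental types, so the F1 was SC sn cv / sc SN CV.
The two rarest classes, SC sn CV and sc SN cv, are the double crossovers. Comparing them with the parentals, only the cv allele has switched, so cv is the middle locus and the order is sc – cv – sn.
sc–cv: (223 + 5)/1664 = 0.1370; cv–sn: (116 + 5)/1664 = 0.0727.
Expected DCO frequency = 0.1370 × 0.0727 ≈ 0.00996; observed = 5/1664 ≈ 0.00300.
Coefficient of coincidence = 0.00300/0.00996 ≈ 0.30.

0.30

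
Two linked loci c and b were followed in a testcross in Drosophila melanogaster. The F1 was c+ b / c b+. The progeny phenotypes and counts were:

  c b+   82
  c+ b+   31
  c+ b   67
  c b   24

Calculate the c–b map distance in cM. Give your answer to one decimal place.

The recombinant classes are c+ b+ and c b: 31 + 24 = 55.
Recombination frequency = 55/204 = 0.2696 ≈ 27.0%, i.e. 27.0 cM.

27.0 cM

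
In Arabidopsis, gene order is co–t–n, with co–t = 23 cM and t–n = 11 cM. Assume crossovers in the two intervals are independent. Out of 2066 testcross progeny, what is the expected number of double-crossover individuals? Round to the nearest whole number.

52

Map distances give recombination frequencies of 0.230 and 0.110 for the two intervals.
With no interference, expected double-crossover frequency = 0.230 × 0.110 = 0.02530.
Expected number = 0.02530 × 2066 = 52.27 ≈ 52.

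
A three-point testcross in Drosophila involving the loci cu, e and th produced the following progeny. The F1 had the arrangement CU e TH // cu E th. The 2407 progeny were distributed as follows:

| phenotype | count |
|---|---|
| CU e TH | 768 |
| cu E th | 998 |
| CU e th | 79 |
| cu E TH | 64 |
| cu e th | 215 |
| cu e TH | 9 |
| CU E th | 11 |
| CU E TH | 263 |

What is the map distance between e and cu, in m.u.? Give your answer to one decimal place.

20.7 m.u.

The two rarest classes, cu e TH and CU E th, are the double crossovers. Comparing them with the parentals, only the cu allele has switched, so cu is the middle locus and the order is th – cu – e.
Crossovers in the cu–e interval produce the single-crossover classes CU E TH and cu e th (263 + 215 = 478) plus the double crossovers (20).
RF(cu–e) = (478 + 20) / 2407 = 498/2407 = 0.2069 → 20.7 m.u.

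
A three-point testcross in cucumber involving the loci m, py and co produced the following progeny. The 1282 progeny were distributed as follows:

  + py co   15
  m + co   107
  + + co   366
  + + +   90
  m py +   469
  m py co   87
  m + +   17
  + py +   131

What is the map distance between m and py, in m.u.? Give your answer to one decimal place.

21.1 m.u.

The two most frequent reciprocal classes, m py + and + + co, are the parental types, so the F1 was m py + / + + co.
The two rarest classes, m + + and + py co, are the double crossovers. Comparing them with the parentals, only the py allele has switched, so py is the middle locus and the order is m – py – co.
Crossovers in the m–py interval produce the single-crossover classes + py + and m + co (131 + 107 = 238) plus the double crossovers (32).
RF(m–py) = (238 + 32) / 1282 = 270/1282 = 0.2106 → 21.1 m.u.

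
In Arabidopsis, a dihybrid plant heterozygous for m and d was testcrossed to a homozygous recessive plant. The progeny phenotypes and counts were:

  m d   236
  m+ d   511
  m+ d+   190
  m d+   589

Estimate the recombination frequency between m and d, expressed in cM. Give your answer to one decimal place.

The two most frequent classes, m+ d (511) and m d+ (589), are the parental types, so the F1 was m+ d / m d+.
The recombinant classes are m+ d+ and m d: 190 + 236 = 426.
Recombination frequency = 426/1526 = 0.2792 ≈ 27.9%, i.e. 27.9 cM.

27.9 cM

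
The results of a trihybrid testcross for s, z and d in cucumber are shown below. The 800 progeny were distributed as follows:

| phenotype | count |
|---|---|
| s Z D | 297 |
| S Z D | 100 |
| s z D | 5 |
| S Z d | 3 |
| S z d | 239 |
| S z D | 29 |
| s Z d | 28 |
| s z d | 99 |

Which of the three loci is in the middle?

The two most frequent reciprocal classes, S z d and s Z D, are the parental types, so the F1 was S z d / s Z D.
The two rarest classes, S Z d and s z D, are the double crossovers. Comparing them with the parentals, only the z allele has switched, so z is the middle locus and the order is d – z – s.

z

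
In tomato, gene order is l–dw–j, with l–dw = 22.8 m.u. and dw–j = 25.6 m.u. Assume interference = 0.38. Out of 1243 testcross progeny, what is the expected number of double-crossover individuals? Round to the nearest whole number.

Map distances give recombination frequencies of 0.228 and 0.256 for the two intervals.
With interference 0.38 (so coincidence = 0.62), expected double-crossover frequency = 0.228 × 0.256 × 0.62 = 0.03619.
Expected number = 0.03619 × 1243 = 44.98 ≈ 45.

45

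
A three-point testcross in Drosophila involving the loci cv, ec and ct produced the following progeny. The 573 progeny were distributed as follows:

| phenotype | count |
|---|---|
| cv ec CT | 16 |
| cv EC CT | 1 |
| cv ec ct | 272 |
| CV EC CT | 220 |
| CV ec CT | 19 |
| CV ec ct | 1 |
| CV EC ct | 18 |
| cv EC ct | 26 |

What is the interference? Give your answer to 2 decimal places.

0.32

The two most frequent reciprocal classes, cv ec ct and CV EC CT, are the parental types, so the F1 was cv ec ct / CV EC CT.
The two rarest classes, CV ec ct and cv EC CT, are the double crossovers. Comparing them with the parentals, only the cv allele has switched, so cv is the middle locus and the order is ec – cv – ct.
ec–cv: (45 + 2)/573 = 0.0820; cv–ct: (34 + 2)/573 = 0.0628.
Expected DCO frequency = 0.0820 × 0.0628 ≈ 0.00515; observed = 2/573 ≈ 0.00349.
Coefficient of coincidence = 0.00349/0.00515 ≈ 0.68; interference = 1 − 0.68 = 0.32.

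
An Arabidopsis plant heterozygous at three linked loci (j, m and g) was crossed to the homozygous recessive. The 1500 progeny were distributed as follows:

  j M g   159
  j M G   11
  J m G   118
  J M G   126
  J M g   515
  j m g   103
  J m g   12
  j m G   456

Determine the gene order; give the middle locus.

m

The two most frequent reciprocal classes, J M g and j m G, are the parental types, so the F1 was J M g / j m G.
The two rarest classes, J m g and j M G, are the double crossovers. Comparing them with the parentals, only the m allele has switched, so m is the middle locus and the order is g – m – j.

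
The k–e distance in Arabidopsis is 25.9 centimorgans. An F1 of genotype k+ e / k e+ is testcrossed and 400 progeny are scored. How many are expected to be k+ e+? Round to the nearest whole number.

A map distance of 25.9 centimorgans corresponds to a recombination frequency of 0.259.
The F1 is k+ e / k e+, so k+ e+ is a recombinant gamete class with expected frequency r/2 = 0.259/2 = 0.1295.
Expected number = 0.1295 × 400 = 51.80 ≈ 52.

52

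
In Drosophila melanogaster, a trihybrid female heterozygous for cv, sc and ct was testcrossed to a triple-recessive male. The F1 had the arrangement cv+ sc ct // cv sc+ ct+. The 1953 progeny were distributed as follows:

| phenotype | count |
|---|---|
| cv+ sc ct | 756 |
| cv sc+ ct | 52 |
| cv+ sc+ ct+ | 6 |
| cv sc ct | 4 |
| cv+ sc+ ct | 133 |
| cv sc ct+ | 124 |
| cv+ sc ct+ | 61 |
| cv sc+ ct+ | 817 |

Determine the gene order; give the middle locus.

The two rarest classes, cv sc ct and cv+ sc+ ct+, are the double crossovers. Comparing them with the parentals, only the cv allele has switched, so cv is the middle locus and the order is ct – cv – sc.

cv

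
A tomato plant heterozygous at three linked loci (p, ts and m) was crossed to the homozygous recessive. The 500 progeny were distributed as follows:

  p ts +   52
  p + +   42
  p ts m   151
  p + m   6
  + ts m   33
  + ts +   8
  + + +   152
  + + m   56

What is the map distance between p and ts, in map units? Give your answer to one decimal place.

17.8 map units

The two most frequent reciprocal classes, p ts m and + + +, are the parental types, so the F1 was p ts m / + + +.
The two rarest classes, p + m and + ts +, are the double crossovers. Comparing them with the parentals, only the ts allele has switched, so ts is the middle locus and the order is m – ts – p.
Crossovers in the ts–p interval produce the single-crossover classes + ts m and p + + (33 + 42 = 75) plus the double crossovers (14).
RF(ts–p) = (75 + 14) / 500 = 89/500 = 0.1780 → 17.8 map units.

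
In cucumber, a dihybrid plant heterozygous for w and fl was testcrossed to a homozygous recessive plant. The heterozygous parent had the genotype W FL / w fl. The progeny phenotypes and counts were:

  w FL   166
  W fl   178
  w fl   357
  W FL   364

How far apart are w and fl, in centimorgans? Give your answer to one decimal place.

The recombinant classes are W fl and w FL: 178 + 166 = 344.
Recombination frequency = 344/1065 = 0.3230 ≈ 32.3%, i.e. 32.3 centimorgans.

32.3 centimorgans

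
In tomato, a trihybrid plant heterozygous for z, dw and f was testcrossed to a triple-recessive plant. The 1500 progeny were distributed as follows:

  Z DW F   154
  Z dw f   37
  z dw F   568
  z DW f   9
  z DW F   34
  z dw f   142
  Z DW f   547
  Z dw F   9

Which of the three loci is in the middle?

The two most frequent reciprocal classes, Z DW f and z dw F, are the parental types, so the F1 was Z DW f / z dw F.
The two rarest classes, z DW f and Z dw F, are the double crossovers. Comparing them with the parentals, only the z allele has switched, so z is the middle locus and the order is dw – z – f.

z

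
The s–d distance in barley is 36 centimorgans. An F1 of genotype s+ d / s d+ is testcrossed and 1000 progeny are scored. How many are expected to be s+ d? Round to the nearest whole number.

320

A map distance of 36 centimorgans corresponds to a recombination frequency of 0.360.
The F1 is s+ d / s d+, so s+ d is a parental gamete class with expected frequency (1 − r)/2 = 0.640/2 = 0.3200.
Expected number = 0.3200 × 1000 = 320.00 ≈ 320.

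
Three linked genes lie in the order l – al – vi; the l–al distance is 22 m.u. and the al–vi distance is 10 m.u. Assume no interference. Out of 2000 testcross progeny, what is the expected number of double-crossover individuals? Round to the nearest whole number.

44

Map distances give recombination frequencies of 0.220 and 0.100 for the two intervals.
With no interference, expected double-crossover frequency = 0.220 × 0.100 = 0.02200.
Expected number = 0.02200 × 2000 = 44.00 ≈ 44.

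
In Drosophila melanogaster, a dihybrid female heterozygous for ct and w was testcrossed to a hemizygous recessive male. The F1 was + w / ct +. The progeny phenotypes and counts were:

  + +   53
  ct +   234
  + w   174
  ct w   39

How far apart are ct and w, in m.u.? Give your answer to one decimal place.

The recombinant classes are + + and ct w: 53 + 39 = 92.
Recombination frequency = 92/500 = 0.1840 ≈ 18.4%, i.e. 18.4 m.u.

18.4 m.u.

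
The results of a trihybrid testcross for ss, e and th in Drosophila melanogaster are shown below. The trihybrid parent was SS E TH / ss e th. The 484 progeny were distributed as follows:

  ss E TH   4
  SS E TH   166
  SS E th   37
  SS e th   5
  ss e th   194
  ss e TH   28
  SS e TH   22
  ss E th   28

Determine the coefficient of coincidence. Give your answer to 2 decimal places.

The two rarest classes, ss E TH and SS e th, are the double crossovers. Comparing them with the parentals, only the ss allele has switched, so ss is the middle locus and the order is th – ss – e.
th–ss: (65 + 9)/484 = 0.1529; ss–e: (50 + 9)/484 = 0.1219.
Expected DCO frequency = 0.1529 × 0.1219 ≈ 0.01864; observed = 9/484 ≈ 0.01860.
Coefficient of coincidence = 0.01860/0.01864 ≈ 1.00.

1.00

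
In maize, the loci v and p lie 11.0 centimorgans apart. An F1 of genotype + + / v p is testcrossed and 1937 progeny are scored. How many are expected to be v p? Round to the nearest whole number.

A map distance of 11.0 centimorgans corresponds to a recombination frequency of 0.110.
The F1 is + + / v p, so v p is a parental gamete class with expected frequency (1 − r)/2 = 0.890/2 = 0.4450.
Expected number = 0.4450 × 1937 = 861.97 ≈ 862.

862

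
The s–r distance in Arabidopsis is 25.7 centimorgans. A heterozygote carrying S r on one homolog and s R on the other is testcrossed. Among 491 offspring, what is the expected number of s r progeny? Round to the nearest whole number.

63

A map distance of 25.7 centimorgans corresponds to a recombination frequency of 0.257.
The F1 is S r / s R, so s r is a recombinant gamete class with expected frequency r/2 = 0.257/2 = 0.1285.
Expected number = 0.1285 × 491 = 63.09 ≈ 63.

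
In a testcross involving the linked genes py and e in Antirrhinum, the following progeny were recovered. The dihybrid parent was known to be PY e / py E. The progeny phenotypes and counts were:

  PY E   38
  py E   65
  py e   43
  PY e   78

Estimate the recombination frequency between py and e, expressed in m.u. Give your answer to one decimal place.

36.2 m.u.

The recombinant classes are PY E and py e: 38 + 43 = 81.
Recombination frequency = 81/224 = 0.3616 ≈ 36.2%, i.e. 36.2 m.u.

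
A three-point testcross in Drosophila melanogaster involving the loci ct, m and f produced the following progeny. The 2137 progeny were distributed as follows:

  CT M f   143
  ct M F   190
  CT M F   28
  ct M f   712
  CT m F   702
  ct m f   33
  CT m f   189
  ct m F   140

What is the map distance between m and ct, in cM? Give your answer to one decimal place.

The two most frequent reciprocal classes, ct M f and CT m F, are the parental types, so the F1 was ct M f / CT m F.
The two rarest classes, ct m f and CT M F, are the double crossovers. Comparing them with the parentals, only the m allele has switched, so m is the middle locus and the order is ct – m – f.
Crossovers in the ct–m interval produce the single-crossover classes CT M f and ct m F (143 + 140 = 283) plus the double crossovers (61).
RF(ct–m) = (283 + 61) / 2137 = 344/2137 = 0.1610 → 16.1 cM.

16.1 cM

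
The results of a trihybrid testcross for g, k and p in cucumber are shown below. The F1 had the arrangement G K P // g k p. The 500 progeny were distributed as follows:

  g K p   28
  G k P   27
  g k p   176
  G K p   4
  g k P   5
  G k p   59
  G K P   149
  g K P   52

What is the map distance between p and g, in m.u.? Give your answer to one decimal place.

24.0 m.u.

The two rarest classes, G K p and g k P, are the double crossovers. Comparing them with the parentals, only the p allele has switched, so p is the middle locus and the order is g – p – k.
Crossovers in the g–p interval produce the single-crossover classes g K P and G k p (52 + 59 = 111) plus the double crossovers (9).
RF(g–p) = (111 + 9) / 500 = 120/500 = 0.2400 → 24.0 m.u.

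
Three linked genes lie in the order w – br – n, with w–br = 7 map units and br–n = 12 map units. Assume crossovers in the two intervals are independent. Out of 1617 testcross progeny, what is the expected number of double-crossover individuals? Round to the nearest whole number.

14

Map distances give recombination frequencies of 0.070 and 0.120 for the two intervals.
With no interference, expected double-crossover frequency = 0.070 × 0.120 = 0.00840.
Expected number = 0.00840 × 1617 = 13.58 ≈ 14.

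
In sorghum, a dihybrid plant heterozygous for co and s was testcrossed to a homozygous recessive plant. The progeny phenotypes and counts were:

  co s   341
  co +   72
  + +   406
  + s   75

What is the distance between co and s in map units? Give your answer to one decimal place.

16.4 map units

The two most frequent classes, + + (406) and co s (341), are the parental types, so the F1 was + + / co s.
The recombinant classes are + s and co +: 75 + 72 = 147.
Recombination frequency = 147/894 = 0.1644 ≈ 16.4%, i.e. 16.4 map units.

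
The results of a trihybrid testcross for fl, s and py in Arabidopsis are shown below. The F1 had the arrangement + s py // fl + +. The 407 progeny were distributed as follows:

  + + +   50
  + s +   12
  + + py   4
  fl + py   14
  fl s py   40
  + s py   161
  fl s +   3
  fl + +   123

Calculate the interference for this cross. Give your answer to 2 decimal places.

The two rarest classes, + + py and fl s +, are the double crossovers. Comparing them with the parentals, only the s allele has switched, so s is the middle locus and the order is py – s – fl.
py–s: (26 + 7)/407 = 0.0811; s–fl: (90 + 7)/407 = 0.2383.
Expected DCO frequency = 0.0811 × 0.2383 ≈ 0.01933; observed = 7/407 ≈ 0.01720.
Coefficient of coincidence = 0.01720/0.01933 ≈ 0.89; interference = 1 − 0.89 = 0.11.

0.11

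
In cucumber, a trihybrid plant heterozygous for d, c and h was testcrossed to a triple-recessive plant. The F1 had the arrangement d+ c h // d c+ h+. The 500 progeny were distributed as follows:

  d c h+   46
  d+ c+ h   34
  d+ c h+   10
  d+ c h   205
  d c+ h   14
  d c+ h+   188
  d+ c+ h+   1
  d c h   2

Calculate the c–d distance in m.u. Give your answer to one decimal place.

The two rarest classes, d c h and d+ c+ h+, are the double crossovers. Comparing them with the parentals, only the d allele has switched, so d is the middle locus and the order is h – d – c.
Crossovers in the d–c interval produce the single-crossover classes d+ c+ h and d c h+ (34 + 46 = 80) plus the double crossovers (3).
RF(d–c) = (80 + 3) / 500 = 83/500 = 0.1660 → 16.6 m.u.

16.6 m.u.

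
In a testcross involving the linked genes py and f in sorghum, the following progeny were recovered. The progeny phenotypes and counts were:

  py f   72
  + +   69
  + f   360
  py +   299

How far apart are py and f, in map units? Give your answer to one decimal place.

The two most frequent classes, + f (360) and py + (299), are the parental types, so the F1 was + f / py +.
The recombinant classes are + + and py f: 69 + 72 = 141.
Recombination frequency = 141/800 = 0.1762 ≈ 17.6%, i.e. 17.6 map units.

17.6 map units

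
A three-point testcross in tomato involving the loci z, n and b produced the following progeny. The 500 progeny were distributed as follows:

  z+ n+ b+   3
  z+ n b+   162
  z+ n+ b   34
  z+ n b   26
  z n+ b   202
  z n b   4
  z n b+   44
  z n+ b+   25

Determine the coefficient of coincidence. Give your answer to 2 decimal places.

0.71

The two most frequent reciprocal classes, z+ n b+ and z n+ b, are the parental types, so the F1 was z+ n b+ / z n+ b.
The two rarest classes, z+ n+ b+ and z n b, are the double crossovers. Comparing them with the parentals, only the n allele has switched, so n is the middle locus and the order is b – n – z.
b–n: (51 + 7)/500 = 0.1160; n–z: (78 + 7)/500 = 0.1700.
Expected DCO frequency = 0.1160 × 0.1700 ≈ 0.01972; observed = 7/500 ≈ 0.01400.
Coefficient of coincidence = 0.01400/0.01972 ≈ 0.71.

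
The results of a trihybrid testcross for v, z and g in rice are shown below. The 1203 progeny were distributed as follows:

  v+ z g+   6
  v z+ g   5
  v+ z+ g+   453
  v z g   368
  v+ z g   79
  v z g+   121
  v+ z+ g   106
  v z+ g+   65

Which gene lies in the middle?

z

The two most frequent reciprocal classes, v+ z+ g+ and v z g, are the parental types, so the F1 was v+ z+ g+ / v z g.
The two rarest classes, v+ z g+ and v z+ g, are the double crossovers. Comparing them with the parentals, only the z allele has switched, so z is the middle locus and the order is v – z – g.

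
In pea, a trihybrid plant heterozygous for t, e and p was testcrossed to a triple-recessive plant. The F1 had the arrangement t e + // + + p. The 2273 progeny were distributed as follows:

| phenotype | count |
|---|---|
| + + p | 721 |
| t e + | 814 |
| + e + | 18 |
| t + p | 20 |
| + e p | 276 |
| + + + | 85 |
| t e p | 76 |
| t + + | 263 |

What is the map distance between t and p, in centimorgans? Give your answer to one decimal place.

8.8 centimorgans

The two rarest classes, + e + and t + p, are the double crossovers. Comparing them with the parentals, only the t allele has switched, so t is the middle locus and the order is e – t – p.
Crossovers in the t–p interval produce the single-crossover classes t e p and + + + (76 + 85 = 161) plus the double crossovers (38).
RF(t–p) = (161 + 38) / 2273 = 199/2273 = 0.0875 → 8.8 centimorgans.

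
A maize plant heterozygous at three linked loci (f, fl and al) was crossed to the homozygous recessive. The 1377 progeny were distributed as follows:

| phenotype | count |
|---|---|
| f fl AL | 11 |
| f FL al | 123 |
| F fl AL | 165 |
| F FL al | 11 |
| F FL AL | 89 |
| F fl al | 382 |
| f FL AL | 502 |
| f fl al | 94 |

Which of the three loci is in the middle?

The two most frequent reciprocal classes, F fl al and f FL AL, are the parental types, so the F1 was F fl al / f FL AL.
The two rarest classes, F FL al and f fl AL, are the double crossovers. Comparing them with the parentals, only the fl allele has switched, so fl is the middle locus and the order is al – fl – f.

fl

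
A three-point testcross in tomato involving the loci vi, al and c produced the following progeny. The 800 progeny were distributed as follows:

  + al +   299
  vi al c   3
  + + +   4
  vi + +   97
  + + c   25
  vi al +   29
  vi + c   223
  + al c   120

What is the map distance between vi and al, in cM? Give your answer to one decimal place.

7.6 cM

The two most frequent reciprocal classes, vi + c and + al +, are the parental types, so the F1 was vi + c / + al +.
The two rarest classes, vi al c and + + +, are the double crossovers. Comparing them with the parentals, only the al allele has switched, so al is the middle locus and the order is vi – al – c.
Crossovers in the vi–al interval produce the single-crossover classes + + c and vi al + (25 + 29 = 54) plus the double crossovers (7).
RF(vi–al) = (54 + 7) / 800 = 61/800 = 0.0762 → 7.6 cM.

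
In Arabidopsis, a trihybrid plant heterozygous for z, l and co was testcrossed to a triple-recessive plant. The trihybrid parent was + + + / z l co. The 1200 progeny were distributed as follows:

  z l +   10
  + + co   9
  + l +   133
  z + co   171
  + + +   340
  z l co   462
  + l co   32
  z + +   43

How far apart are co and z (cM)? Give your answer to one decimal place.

The two rarest classes, + + co and z l +, are the double crossovers. Comparing them with the parentals, only the co allele has switched, so co is the middle locus and the order is z – co – l.
Crossovers in the z–co interval produce the single-crossover classes z + + and + l co (43 + 32 = 75) plus the double crossovers (19).
RF(z–co) = (75 + 19) / 1200 = 94/1200 = 0.0783 → 7.8 cM.

7.8 cM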